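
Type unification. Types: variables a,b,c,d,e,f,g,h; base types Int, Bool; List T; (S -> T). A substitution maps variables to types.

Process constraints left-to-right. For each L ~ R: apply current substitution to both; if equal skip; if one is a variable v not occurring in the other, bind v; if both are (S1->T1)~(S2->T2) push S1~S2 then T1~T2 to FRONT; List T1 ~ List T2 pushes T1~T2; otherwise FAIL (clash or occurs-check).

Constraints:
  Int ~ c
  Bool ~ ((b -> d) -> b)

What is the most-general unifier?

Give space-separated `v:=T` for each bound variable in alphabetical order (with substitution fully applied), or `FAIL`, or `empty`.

step 1: unify Int ~ c  [subst: {-} | 1 pending]
  bind c := Int
step 2: unify Bool ~ ((b -> d) -> b)  [subst: {c:=Int} | 0 pending]
  clash: Bool vs ((b -> d) -> b)

Answer: FAIL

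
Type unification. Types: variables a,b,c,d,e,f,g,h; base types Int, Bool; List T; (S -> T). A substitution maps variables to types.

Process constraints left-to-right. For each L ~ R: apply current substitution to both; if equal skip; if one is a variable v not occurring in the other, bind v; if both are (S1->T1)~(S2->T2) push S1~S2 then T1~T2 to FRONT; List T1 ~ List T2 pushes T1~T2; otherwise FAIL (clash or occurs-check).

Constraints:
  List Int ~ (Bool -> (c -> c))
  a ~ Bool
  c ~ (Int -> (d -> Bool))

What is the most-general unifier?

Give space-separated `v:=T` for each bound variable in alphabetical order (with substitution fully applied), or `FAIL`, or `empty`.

step 1: unify List Int ~ (Bool -> (c -> c))  [subst: {-} | 2 pending]
  clash: List Int vs (Bool -> (c -> c))

Answer: FAIL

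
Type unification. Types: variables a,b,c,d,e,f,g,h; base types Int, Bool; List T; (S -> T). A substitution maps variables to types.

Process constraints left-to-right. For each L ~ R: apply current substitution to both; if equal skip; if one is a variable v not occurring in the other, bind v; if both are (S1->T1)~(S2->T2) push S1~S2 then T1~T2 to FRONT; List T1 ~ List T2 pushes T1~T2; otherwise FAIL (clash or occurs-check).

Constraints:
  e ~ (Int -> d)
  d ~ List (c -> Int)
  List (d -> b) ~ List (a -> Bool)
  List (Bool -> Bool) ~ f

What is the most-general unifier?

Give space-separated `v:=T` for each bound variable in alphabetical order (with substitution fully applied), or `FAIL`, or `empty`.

step 1: unify e ~ (Int -> d)  [subst: {-} | 3 pending]
  bind e := (Int -> d)
step 2: unify d ~ List (c -> Int)  [subst: {e:=(Int -> d)} | 2 pending]
  bind d := List (c -> Int)
step 3: unify List (List (c -> Int) -> b) ~ List (a -> Bool)  [subst: {e:=(Int -> d), d:=List (c -> Int)} | 1 pending]
  -> decompose List: push (List (c -> Int) -> b)~(a -> Bool)
step 4: unify (List (c -> Int) -> b) ~ (a -> Bool)  [subst: {e:=(Int -> d), d:=List (c -> Int)} | 1 pending]
  -> decompose arrow: push List (c -> Int)~a, b~Bool
step 5: unify List (c -> Int) ~ a  [subst: {e:=(Int -> d), d:=List (c -> Int)} | 2 pending]
  bind a := List (c -> Int)
step 6: unify b ~ Bool  [subst: {e:=(Int -> d), d:=List (c -> Int), a:=List (c -> Int)} | 1 pending]
  bind b := Bool
step 7: unify List (Bool -> Bool) ~ f  [subst: {e:=(Int -> d), d:=List (c -> Int), a:=List (c -> Int), b:=Bool} | 0 pending]
  bind f := List (Bool -> Bool)

Answer: a:=List (c -> Int) b:=Bool d:=List (c -> Int) e:=(Int -> List (c -> Int)) f:=List (Bool -> Bool)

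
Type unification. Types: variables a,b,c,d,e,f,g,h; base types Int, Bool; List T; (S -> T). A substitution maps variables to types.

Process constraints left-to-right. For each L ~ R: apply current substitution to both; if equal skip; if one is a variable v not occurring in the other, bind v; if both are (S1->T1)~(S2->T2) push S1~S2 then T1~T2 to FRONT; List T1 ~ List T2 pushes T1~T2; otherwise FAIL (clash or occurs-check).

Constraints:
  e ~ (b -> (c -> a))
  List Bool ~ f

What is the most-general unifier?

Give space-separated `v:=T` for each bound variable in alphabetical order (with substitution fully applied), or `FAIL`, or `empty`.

Answer: e:=(b -> (c -> a)) f:=List Bool

Derivation:
step 1: unify e ~ (b -> (c -> a))  [subst: {-} | 1 pending]
  bind e := (b -> (c -> a))
step 2: unify List Bool ~ f  [subst: {e:=(b -> (c -> a))} | 0 pending]
  bind f := List Bool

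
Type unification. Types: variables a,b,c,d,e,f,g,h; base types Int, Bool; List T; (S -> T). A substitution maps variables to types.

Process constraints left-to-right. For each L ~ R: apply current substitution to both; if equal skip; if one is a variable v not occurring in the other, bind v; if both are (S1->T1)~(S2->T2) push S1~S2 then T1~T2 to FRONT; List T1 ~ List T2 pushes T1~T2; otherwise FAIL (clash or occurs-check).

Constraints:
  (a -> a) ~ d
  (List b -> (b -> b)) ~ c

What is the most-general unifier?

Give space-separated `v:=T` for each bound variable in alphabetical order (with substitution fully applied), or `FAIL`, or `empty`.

step 1: unify (a -> a) ~ d  [subst: {-} | 1 pending]
  bind d := (a -> a)
step 2: unify (List b -> (b -> b)) ~ c  [subst: {d:=(a -> a)} | 0 pending]
  bind c := (List b -> (b -> b))

Answer: c:=(List b -> (b -> b)) d:=(a -> a)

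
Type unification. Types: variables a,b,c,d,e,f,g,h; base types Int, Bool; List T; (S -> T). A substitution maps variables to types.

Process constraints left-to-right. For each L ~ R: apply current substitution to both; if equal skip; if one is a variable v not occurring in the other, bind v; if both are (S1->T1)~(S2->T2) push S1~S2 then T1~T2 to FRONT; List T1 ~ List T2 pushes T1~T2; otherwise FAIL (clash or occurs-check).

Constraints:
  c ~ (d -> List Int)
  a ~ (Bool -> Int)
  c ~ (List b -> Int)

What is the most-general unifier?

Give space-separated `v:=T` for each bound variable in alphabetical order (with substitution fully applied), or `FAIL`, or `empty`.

step 1: unify c ~ (d -> List Int)  [subst: {-} | 2 pending]
  bind c := (d -> List Int)
step 2: unify a ~ (Bool -> Int)  [subst: {c:=(d -> List Int)} | 1 pending]
  bind a := (Bool -> Int)
step 3: unify (d -> List Int) ~ (List b -> Int)  [subst: {c:=(d -> List Int), a:=(Bool -> Int)} | 0 pending]
  -> decompose arrow: push d~List b, List Int~Int
step 4: unify d ~ List b  [subst: {c:=(d -> List Int), a:=(Bool -> Int)} | 1 pending]
  bind d := List b
step 5: unify List Int ~ Int  [subst: {c:=(d -> List Int), a:=(Bool -> Int), d:=List b} | 0 pending]
  clash: List Int vs Int

Answer: FAIL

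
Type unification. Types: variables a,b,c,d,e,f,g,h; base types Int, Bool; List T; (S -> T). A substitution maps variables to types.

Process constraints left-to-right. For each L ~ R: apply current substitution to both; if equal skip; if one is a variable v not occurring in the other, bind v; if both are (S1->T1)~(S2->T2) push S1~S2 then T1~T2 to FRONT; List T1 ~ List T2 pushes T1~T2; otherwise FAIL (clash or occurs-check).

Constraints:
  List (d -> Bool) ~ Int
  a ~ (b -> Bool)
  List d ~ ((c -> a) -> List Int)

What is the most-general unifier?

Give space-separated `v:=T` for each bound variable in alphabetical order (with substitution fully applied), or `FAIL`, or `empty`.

step 1: unify List (d -> Bool) ~ Int  [subst: {-} | 2 pending]
  clash: List (d -> Bool) vs Int

Answer: FAIL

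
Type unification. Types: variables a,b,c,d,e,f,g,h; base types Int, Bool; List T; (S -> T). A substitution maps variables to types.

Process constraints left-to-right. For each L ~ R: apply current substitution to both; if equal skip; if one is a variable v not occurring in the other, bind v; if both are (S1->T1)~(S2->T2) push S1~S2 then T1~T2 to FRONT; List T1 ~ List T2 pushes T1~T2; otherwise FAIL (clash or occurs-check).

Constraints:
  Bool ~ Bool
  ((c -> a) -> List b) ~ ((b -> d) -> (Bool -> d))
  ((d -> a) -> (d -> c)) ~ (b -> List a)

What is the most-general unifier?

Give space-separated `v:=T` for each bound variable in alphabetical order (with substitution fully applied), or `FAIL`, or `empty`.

Answer: FAIL

Derivation:
step 1: unify Bool ~ Bool  [subst: {-} | 2 pending]
  -> identical, skip
step 2: unify ((c -> a) -> List b) ~ ((b -> d) -> (Bool -> d))  [subst: {-} | 1 pending]
  -> decompose arrow: push (c -> a)~(b -> d), List b~(Bool -> d)
step 3: unify (c -> a) ~ (b -> d)  [subst: {-} | 2 pending]
  -> decompose arrow: push c~b, a~d
step 4: unify c ~ b  [subst: {-} | 3 pending]
  bind c := b
step 5: unify a ~ d  [subst: {c:=b} | 2 pending]
  bind a := d
step 6: unify List b ~ (Bool -> d)  [subst: {c:=b, a:=d} | 1 pending]
  clash: List b vs (Bool -> d)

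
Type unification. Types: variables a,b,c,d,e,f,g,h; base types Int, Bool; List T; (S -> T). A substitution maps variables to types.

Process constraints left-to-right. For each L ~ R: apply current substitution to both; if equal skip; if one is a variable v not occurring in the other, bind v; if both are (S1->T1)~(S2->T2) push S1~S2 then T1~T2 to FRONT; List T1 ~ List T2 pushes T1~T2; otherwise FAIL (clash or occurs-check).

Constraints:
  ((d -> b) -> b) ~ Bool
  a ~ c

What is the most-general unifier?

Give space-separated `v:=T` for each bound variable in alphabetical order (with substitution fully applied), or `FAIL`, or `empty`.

Answer: FAIL

Derivation:
step 1: unify ((d -> b) -> b) ~ Bool  [subst: {-} | 1 pending]
  clash: ((d -> b) -> b) vs Bool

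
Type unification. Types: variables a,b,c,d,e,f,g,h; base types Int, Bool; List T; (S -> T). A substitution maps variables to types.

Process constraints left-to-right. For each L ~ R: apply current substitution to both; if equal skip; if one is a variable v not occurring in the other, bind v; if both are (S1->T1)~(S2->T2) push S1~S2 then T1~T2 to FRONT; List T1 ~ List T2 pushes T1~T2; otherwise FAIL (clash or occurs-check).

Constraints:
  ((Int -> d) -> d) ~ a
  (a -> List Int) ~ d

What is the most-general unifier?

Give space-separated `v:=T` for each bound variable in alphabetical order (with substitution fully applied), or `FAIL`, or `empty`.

step 1: unify ((Int -> d) -> d) ~ a  [subst: {-} | 1 pending]
  bind a := ((Int -> d) -> d)
step 2: unify (((Int -> d) -> d) -> List Int) ~ d  [subst: {a:=((Int -> d) -> d)} | 0 pending]
  occurs-check fail

Answer: FAIL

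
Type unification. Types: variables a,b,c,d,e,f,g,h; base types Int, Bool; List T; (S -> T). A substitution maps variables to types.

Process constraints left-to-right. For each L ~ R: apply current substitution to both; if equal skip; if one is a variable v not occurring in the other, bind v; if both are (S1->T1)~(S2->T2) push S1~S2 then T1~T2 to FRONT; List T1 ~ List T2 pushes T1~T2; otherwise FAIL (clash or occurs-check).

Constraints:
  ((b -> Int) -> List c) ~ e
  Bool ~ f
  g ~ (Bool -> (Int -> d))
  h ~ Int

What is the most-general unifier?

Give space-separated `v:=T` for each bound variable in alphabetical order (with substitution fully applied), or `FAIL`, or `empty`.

step 1: unify ((b -> Int) -> List c) ~ e  [subst: {-} | 3 pending]
  bind e := ((b -> Int) -> List c)
step 2: unify Bool ~ f  [subst: {e:=((b -> Int) -> List c)} | 2 pending]
  bind f := Bool
step 3: unify g ~ (Bool -> (Int -> d))  [subst: {e:=((b -> Int) -> List c), f:=Bool} | 1 pending]
  bind g := (Bool -> (Int -> d))
step 4: unify h ~ Int  [subst: {e:=((b -> Int) -> List c), f:=Bool, g:=(Bool -> (Int -> d))} | 0 pending]
  bind h := Int

Answer: e:=((b -> Int) -> List c) f:=Bool g:=(Bool -> (Int -> d)) h:=Int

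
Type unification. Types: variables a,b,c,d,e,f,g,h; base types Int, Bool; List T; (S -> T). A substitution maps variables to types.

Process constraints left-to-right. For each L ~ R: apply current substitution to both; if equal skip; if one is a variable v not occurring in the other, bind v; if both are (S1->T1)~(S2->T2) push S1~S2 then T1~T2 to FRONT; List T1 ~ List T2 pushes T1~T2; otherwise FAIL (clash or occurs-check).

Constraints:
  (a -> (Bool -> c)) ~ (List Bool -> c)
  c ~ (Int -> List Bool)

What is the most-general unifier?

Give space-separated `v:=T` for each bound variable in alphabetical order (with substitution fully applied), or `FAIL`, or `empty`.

Answer: FAIL

Derivation:
step 1: unify (a -> (Bool -> c)) ~ (List Bool -> c)  [subst: {-} | 1 pending]
  -> decompose arrow: push a~List Bool, (Bool -> c)~c
step 2: unify a ~ List Bool  [subst: {-} | 2 pending]
  bind a := List Bool
step 3: unify (Bool -> c) ~ c  [subst: {a:=List Bool} | 1 pending]
  occurs-check fail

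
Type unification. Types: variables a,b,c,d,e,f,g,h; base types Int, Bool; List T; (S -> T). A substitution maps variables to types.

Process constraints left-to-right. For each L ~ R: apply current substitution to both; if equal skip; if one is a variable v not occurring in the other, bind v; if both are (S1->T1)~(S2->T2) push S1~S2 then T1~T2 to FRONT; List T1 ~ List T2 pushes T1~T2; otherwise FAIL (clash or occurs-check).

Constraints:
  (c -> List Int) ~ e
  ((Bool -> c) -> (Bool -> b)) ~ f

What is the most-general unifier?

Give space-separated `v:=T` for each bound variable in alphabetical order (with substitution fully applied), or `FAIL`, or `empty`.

step 1: unify (c -> List Int) ~ e  [subst: {-} | 1 pending]
  bind e := (c -> List Int)
step 2: unify ((Bool -> c) -> (Bool -> b)) ~ f  [subst: {e:=(c -> List Int)} | 0 pending]
  bind f := ((Bool -> c) -> (Bool -> b))

Answer: e:=(c -> List Int) f:=((Bool -> c) -> (Bool -> b))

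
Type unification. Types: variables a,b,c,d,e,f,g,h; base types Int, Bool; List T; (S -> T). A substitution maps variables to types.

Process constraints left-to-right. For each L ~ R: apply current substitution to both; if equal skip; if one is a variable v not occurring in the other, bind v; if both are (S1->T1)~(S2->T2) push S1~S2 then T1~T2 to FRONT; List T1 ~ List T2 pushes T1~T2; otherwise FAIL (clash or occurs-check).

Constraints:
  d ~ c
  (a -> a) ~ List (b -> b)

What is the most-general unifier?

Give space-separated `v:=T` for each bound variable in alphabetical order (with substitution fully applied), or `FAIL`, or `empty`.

step 1: unify d ~ c  [subst: {-} | 1 pending]
  bind d := c
step 2: unify (a -> a) ~ List (b -> b)  [subst: {d:=c} | 0 pending]
  clash: (a -> a) vs List (b -> b)

Answer: FAIL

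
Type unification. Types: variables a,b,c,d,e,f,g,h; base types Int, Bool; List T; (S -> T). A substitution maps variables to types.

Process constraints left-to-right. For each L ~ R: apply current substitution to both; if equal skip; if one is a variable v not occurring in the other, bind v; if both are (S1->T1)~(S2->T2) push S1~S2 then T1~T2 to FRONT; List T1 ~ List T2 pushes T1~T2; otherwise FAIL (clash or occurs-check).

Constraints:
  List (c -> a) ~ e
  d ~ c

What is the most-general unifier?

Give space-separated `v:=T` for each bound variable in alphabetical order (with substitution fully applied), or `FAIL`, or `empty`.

Answer: d:=c e:=List (c -> a)

Derivation:
step 1: unify List (c -> a) ~ e  [subst: {-} | 1 pending]
  bind e := List (c -> a)
step 2: unify d ~ c  [subst: {e:=List (c -> a)} | 0 pending]
  bind d := c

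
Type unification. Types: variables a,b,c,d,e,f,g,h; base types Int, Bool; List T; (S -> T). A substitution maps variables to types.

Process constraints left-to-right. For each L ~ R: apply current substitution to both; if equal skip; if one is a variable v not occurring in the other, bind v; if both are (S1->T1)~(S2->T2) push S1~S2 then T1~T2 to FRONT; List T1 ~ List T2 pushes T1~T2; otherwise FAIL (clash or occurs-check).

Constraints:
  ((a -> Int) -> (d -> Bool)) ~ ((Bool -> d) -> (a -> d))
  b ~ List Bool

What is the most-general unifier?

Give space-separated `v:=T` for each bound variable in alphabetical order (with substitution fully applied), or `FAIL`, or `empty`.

step 1: unify ((a -> Int) -> (d -> Bool)) ~ ((Bool -> d) -> (a -> d))  [subst: {-} | 1 pending]
  -> decompose arrow: push (a -> Int)~(Bool -> d), (d -> Bool)~(a -> d)
step 2: unify (a -> Int) ~ (Bool -> d)  [subst: {-} | 2 pending]
  -> decompose arrow: push a~Bool, Int~d
step 3: unify a ~ Bool  [subst: {-} | 3 pending]
  bind a := Bool
step 4: unify Int ~ d  [subst: {a:=Bool} | 2 pending]
  bind d := Int
step 5: unify (Int -> Bool) ~ (Bool -> Int)  [subst: {a:=Bool, d:=Int} | 1 pending]
  -> decompose arrow: push Int~Bool, Bool~Int
step 6: unify Int ~ Bool  [subst: {a:=Bool, d:=Int} | 2 pending]
  clash: Int vs Bool

Answer: FAIL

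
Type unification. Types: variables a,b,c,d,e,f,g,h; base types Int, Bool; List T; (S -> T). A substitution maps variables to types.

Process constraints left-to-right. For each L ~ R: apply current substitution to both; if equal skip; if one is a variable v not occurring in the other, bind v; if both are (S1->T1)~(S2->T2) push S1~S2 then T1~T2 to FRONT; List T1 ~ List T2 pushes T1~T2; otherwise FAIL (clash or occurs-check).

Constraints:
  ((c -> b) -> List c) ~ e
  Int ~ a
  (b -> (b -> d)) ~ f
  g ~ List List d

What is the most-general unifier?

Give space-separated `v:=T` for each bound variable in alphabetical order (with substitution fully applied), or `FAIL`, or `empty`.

Answer: a:=Int e:=((c -> b) -> List c) f:=(b -> (b -> d)) g:=List List d

Derivation:
step 1: unify ((c -> b) -> List c) ~ e  [subst: {-} | 3 pending]
  bind e := ((c -> b) -> List c)
step 2: unify Int ~ a  [subst: {e:=((c -> b) -> List c)} | 2 pending]
  bind a := Int
step 3: unify (b -> (b -> d)) ~ f  [subst: {e:=((c -> b) -> List c), a:=Int} | 1 pending]
  bind f := (b -> (b -> d))
step 4: unify g ~ List List d  [subst: {e:=((c -> b) -> List c), a:=Int, f:=(b -> (b -> d))} | 0 pending]
  bind g := List List d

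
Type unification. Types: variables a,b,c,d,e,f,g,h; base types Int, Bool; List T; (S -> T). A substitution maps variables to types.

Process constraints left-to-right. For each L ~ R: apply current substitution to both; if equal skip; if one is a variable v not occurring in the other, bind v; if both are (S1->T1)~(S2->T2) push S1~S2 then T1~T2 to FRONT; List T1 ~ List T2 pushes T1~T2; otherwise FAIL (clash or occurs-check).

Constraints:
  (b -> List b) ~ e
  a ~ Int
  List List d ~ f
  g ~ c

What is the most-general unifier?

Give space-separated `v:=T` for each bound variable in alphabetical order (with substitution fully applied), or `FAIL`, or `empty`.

step 1: unify (b -> List b) ~ e  [subst: {-} | 3 pending]
  bind e := (b -> List b)
step 2: unify a ~ Int  [subst: {e:=(b -> List b)} | 2 pending]
  bind a := Int
step 3: unify List List d ~ f  [subst: {e:=(b -> List b), a:=Int} | 1 pending]
  bind f := List List d
step 4: unify g ~ c  [subst: {e:=(b -> List b), a:=Int, f:=List List d} | 0 pending]
  bind g := c

Answer: a:=Int e:=(b -> List b) f:=List List d g:=c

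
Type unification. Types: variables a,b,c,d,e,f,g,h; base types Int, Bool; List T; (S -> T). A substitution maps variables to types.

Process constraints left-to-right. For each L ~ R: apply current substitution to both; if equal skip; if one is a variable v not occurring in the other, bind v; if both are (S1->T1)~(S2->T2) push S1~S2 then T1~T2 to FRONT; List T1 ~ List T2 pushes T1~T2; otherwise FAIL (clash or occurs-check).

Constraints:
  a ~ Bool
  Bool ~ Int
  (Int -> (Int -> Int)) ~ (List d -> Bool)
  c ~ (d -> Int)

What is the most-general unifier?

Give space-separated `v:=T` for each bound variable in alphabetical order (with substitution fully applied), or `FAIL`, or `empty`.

Answer: FAIL

Derivation:
step 1: unify a ~ Bool  [subst: {-} | 3 pending]
  bind a := Bool
step 2: unify Bool ~ Int  [subst: {a:=Bool} | 2 pending]
  clash: Bool vs Int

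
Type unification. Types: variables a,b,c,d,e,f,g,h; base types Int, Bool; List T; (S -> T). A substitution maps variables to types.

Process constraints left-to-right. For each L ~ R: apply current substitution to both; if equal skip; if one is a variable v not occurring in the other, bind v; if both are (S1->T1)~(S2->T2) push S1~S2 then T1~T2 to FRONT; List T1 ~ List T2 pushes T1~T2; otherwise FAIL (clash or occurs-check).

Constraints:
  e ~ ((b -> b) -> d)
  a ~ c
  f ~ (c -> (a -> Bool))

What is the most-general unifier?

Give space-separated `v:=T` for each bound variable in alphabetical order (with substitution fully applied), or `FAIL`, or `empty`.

Answer: a:=c e:=((b -> b) -> d) f:=(c -> (c -> Bool))

Derivation:
step 1: unify e ~ ((b -> b) -> d)  [subst: {-} | 2 pending]
  bind e := ((b -> b) -> d)
step 2: unify a ~ c  [subst: {e:=((b -> b) -> d)} | 1 pending]
  bind a := c
step 3: unify f ~ (c -> (c -> Bool))  [subst: {e:=((b -> b) -> d), a:=c} | 0 pending]
  bind f := (c -> (c -> Bool))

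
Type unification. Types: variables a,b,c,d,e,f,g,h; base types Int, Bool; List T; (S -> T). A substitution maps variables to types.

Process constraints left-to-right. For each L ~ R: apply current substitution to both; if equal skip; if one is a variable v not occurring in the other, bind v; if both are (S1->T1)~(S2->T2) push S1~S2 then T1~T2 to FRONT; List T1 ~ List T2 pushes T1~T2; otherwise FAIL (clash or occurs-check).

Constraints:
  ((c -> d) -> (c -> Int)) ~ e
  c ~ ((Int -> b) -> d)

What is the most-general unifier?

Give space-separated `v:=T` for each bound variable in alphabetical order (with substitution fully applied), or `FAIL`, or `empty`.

Answer: c:=((Int -> b) -> d) e:=((((Int -> b) -> d) -> d) -> (((Int -> b) -> d) -> Int))

Derivation:
step 1: unify ((c -> d) -> (c -> Int)) ~ e  [subst: {-} | 1 pending]
  bind e := ((c -> d) -> (c -> Int))
step 2: unify c ~ ((Int -> b) -> d)  [subst: {e:=((c -> d) -> (c -> Int))} | 0 pending]
  bind c := ((Int -> b) -> d)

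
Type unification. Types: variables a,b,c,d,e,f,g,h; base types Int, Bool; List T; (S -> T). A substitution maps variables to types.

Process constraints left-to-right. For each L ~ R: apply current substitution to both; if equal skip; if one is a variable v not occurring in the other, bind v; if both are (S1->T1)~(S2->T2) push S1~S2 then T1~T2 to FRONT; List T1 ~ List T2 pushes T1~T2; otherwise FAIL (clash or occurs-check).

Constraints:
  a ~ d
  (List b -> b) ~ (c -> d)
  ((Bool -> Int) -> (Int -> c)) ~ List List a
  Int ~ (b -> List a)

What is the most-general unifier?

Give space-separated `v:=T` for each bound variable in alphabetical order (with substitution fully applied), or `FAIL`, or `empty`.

Answer: FAIL

Derivation:
step 1: unify a ~ d  [subst: {-} | 3 pending]
  bind a := d
step 2: unify (List b -> b) ~ (c -> d)  [subst: {a:=d} | 2 pending]
  -> decompose arrow: push List b~c, b~d
step 3: unify List b ~ c  [subst: {a:=d} | 3 pending]
  bind c := List b
step 4: unify b ~ d  [subst: {a:=d, c:=List b} | 2 pending]
  bind b := d
step 5: unify ((Bool -> Int) -> (Int -> List d)) ~ List List d  [subst: {a:=d, c:=List b, b:=d} | 1 pending]
  clash: ((Bool -> Int) -> (Int -> List d)) vs List List d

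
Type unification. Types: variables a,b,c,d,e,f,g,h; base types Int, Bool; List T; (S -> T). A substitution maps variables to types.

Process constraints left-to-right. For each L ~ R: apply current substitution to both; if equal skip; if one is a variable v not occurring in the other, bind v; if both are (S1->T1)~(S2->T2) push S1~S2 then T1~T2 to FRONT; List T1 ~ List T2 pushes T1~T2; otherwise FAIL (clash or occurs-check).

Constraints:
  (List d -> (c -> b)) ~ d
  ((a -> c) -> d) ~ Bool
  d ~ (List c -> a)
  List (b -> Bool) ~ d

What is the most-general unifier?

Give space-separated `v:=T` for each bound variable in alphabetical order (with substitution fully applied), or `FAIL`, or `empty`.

step 1: unify (List d -> (c -> b)) ~ d  [subst: {-} | 3 pending]
  occurs-check fail

Answer: FAIL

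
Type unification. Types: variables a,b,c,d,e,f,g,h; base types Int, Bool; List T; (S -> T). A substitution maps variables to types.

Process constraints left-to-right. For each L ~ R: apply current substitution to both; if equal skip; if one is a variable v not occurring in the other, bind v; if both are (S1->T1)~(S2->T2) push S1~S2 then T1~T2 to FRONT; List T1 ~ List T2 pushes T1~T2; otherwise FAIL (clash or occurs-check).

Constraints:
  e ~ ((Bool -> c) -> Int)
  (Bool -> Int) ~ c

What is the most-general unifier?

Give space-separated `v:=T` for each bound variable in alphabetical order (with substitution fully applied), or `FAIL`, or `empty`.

Answer: c:=(Bool -> Int) e:=((Bool -> (Bool -> Int)) -> Int)

Derivation:
step 1: unify e ~ ((Bool -> c) -> Int)  [subst: {-} | 1 pending]
  bind e := ((Bool -> c) -> Int)
step 2: unify (Bool -> Int) ~ c  [subst: {e:=((Bool -> c) -> Int)} | 0 pending]
  bind c := (Bool -> Int)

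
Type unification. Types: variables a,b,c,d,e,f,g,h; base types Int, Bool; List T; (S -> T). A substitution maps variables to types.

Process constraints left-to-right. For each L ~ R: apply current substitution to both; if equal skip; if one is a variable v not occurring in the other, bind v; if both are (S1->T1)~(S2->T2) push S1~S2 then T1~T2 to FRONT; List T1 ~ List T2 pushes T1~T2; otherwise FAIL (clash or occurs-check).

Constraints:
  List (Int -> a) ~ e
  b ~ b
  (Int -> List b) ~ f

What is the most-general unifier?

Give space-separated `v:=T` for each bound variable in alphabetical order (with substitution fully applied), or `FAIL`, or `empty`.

step 1: unify List (Int -> a) ~ e  [subst: {-} | 2 pending]
  bind e := List (Int -> a)
step 2: unify b ~ b  [subst: {e:=List (Int -> a)} | 1 pending]
  -> identical, skip
step 3: unify (Int -> List b) ~ f  [subst: {e:=List (Int -> a)} | 0 pending]
  bind f := (Int -> List b)

Answer: e:=List (Int -> a) f:=(Int -> List b)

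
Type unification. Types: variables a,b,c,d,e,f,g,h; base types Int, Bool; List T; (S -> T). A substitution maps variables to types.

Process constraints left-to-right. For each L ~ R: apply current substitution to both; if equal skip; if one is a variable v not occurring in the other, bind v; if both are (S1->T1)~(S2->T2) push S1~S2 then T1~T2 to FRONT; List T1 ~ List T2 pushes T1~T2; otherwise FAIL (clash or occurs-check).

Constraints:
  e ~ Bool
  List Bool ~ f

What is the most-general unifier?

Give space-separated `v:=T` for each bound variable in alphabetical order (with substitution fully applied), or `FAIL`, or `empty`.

step 1: unify e ~ Bool  [subst: {-} | 1 pending]
  bind e := Bool
step 2: unify List Bool ~ f  [subst: {e:=Bool} | 0 pending]
  bind f := List Bool

Answer: e:=Bool f:=List Bool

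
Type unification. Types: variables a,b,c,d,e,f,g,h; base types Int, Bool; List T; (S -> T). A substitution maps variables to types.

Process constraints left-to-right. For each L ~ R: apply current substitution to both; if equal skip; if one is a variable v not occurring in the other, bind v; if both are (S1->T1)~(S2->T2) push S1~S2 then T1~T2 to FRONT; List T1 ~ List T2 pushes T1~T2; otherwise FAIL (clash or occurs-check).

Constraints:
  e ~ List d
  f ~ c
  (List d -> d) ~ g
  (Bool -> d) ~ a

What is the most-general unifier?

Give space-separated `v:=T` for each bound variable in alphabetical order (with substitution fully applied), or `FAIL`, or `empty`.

step 1: unify e ~ List d  [subst: {-} | 3 pending]
  bind e := List d
step 2: unify f ~ c  [subst: {e:=List d} | 2 pending]
  bind f := c
step 3: unify (List d -> d) ~ g  [subst: {e:=List d, f:=c} | 1 pending]
  bind g := (List d -> d)
step 4: unify (Bool -> d) ~ a  [subst: {e:=List d, f:=c, g:=(List d -> d)} | 0 pending]
  bind a := (Bool -> d)

Answer: a:=(Bool -> d) e:=List d f:=c g:=(List d -> d)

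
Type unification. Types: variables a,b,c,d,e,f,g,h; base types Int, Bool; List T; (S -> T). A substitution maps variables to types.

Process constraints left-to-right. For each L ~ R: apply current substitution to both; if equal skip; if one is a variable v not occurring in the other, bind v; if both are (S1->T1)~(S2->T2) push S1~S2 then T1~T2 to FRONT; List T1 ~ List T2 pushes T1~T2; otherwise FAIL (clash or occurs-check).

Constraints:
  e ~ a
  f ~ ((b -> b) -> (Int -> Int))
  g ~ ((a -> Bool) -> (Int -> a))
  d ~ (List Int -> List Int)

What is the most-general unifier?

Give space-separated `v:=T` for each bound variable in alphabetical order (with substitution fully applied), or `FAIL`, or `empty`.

step 1: unify e ~ a  [subst: {-} | 3 pending]
  bind e := a
step 2: unify f ~ ((b -> b) -> (Int -> Int))  [subst: {e:=a} | 2 pending]
  bind f := ((b -> b) -> (Int -> Int))
step 3: unify g ~ ((a -> Bool) -> (Int -> a))  [subst: {e:=a, f:=((b -> b) -> (Int -> Int))} | 1 pending]
  bind g := ((a -> Bool) -> (Int -> a))
step 4: unify d ~ (List Int -> List Int)  [subst: {e:=a, f:=((b -> b) -> (Int -> Int)), g:=((a -> Bool) -> (Int -> a))} | 0 pending]
  bind d := (List Int -> List Int)

Answer: d:=(List Int -> List Int) e:=a f:=((b -> b) -> (Int -> Int)) g:=((a -> Bool) -> (Int -> a))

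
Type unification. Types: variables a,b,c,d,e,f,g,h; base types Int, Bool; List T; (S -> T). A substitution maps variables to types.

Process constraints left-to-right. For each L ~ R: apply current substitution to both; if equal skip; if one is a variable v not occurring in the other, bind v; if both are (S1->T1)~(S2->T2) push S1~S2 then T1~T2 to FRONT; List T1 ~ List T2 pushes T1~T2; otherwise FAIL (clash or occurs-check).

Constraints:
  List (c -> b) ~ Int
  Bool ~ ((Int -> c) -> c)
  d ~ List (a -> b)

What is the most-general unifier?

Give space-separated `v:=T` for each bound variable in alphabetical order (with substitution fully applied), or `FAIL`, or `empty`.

step 1: unify List (c -> b) ~ Int  [subst: {-} | 2 pending]
  clash: List (c -> b) vs Int

Answer: FAIL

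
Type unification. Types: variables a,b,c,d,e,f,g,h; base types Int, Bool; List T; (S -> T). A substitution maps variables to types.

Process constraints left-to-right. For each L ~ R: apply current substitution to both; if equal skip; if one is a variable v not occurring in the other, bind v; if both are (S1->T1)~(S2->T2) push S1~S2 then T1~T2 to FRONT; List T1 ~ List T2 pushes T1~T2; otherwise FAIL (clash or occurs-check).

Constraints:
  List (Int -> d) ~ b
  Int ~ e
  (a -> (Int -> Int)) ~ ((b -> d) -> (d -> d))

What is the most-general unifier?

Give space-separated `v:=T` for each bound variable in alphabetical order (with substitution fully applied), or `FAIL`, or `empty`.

Answer: a:=(List (Int -> Int) -> Int) b:=List (Int -> Int) d:=Int e:=Int

Derivation:
step 1: unify List (Int -> d) ~ b  [subst: {-} | 2 pending]
  bind b := List (Int -> d)
step 2: unify Int ~ e  [subst: {b:=List (Int -> d)} | 1 pending]
  bind e := Int
step 3: unify (a -> (Int -> Int)) ~ ((List (Int -> d) -> d) -> (d -> d))  [subst: {b:=List (Int -> d), e:=Int} | 0 pending]
  -> decompose arrow: push a~(List (Int -> d) -> d), (Int -> Int)~(d -> d)
step 4: unify a ~ (List (Int -> d) -> d)  [subst: {b:=List (Int -> d), e:=Int} | 1 pending]
  bind a := (List (Int -> d) -> d)
step 5: unify (Int -> Int) ~ (d -> d)  [subst: {b:=List (Int -> d), e:=Int, a:=(List (Int -> d) -> d)} | 0 pending]
  -> decompose arrow: push Int~d, Int~d
step 6: unify Int ~ d  [subst: {b:=List (Int -> d), e:=Int, a:=(List (Int -> d) -> d)} | 1 pending]
  bind d := Int
step 7: unify Int ~ Int  [subst: {b:=List (Int -> d), e:=Int, a:=(List (Int -> d) -> d), d:=Int} | 0 pending]
  -> identical, skip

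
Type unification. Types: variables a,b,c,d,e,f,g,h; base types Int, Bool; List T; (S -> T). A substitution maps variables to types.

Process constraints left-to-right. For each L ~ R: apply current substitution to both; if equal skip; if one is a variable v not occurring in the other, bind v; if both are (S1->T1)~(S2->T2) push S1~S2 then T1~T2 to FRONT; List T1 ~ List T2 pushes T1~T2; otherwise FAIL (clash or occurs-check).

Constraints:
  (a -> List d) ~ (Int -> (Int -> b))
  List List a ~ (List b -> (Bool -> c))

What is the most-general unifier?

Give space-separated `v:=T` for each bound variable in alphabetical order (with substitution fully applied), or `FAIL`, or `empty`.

step 1: unify (a -> List d) ~ (Int -> (Int -> b))  [subst: {-} | 1 pending]
  -> decompose arrow: push a~Int, List d~(Int -> b)
step 2: unify a ~ Int  [subst: {-} | 2 pending]
  bind a := Int
step 3: unify List d ~ (Int -> b)  [subst: {a:=Int} | 1 pending]
  clash: List d vs (Int -> b)

Answer: FAIL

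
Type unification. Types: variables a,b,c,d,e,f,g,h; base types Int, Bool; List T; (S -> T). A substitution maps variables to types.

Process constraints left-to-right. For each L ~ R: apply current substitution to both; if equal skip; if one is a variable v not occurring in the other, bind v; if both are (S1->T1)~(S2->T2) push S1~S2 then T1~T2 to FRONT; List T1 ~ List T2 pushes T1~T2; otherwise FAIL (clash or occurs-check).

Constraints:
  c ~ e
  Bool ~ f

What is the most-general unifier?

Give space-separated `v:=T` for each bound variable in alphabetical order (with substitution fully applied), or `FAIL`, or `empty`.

Answer: c:=e f:=Bool

Derivation:
step 1: unify c ~ e  [subst: {-} | 1 pending]
  bind c := e
step 2: unify Bool ~ f  [subst: {c:=e} | 0 pending]
  bind f := Bool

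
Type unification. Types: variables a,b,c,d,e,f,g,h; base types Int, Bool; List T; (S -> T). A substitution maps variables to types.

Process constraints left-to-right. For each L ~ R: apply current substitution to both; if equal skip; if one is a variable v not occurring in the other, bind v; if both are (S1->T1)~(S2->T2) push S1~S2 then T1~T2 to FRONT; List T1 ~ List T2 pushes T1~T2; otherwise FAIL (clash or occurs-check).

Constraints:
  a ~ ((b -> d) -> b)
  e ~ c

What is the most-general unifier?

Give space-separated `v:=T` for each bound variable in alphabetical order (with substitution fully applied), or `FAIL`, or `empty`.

step 1: unify a ~ ((b -> d) -> b)  [subst: {-} | 1 pending]
  bind a := ((b -> d) -> b)
step 2: unify e ~ c  [subst: {a:=((b -> d) -> b)} | 0 pending]
  bind e := c

Answer: a:=((b -> d) -> b) e:=c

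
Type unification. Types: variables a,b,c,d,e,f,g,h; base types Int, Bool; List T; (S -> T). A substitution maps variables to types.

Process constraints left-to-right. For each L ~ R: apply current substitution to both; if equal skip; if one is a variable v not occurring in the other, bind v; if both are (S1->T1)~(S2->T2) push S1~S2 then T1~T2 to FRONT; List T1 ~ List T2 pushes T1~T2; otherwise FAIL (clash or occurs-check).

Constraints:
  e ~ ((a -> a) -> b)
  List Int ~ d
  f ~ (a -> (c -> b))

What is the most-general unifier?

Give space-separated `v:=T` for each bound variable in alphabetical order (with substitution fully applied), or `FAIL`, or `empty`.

step 1: unify e ~ ((a -> a) -> b)  [subst: {-} | 2 pending]
  bind e := ((a -> a) -> b)
step 2: unify List Int ~ d  [subst: {e:=((a -> a) -> b)} | 1 pending]
  bind d := List Int
step 3: unify f ~ (a -> (c -> b))  [subst: {e:=((a -> a) -> b), d:=List Int} | 0 pending]
  bind f := (a -> (c -> b))

Answer: d:=List Int e:=((a -> a) -> b) f:=(a -> (c -> b))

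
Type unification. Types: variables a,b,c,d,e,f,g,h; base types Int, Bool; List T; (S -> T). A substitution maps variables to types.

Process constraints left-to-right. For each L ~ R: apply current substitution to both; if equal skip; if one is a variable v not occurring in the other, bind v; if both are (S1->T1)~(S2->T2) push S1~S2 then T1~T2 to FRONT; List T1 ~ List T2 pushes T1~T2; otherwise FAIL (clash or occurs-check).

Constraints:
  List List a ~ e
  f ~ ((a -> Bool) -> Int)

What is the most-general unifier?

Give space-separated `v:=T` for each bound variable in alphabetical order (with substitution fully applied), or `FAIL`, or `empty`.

step 1: unify List List a ~ e  [subst: {-} | 1 pending]
  bind e := List List a
step 2: unify f ~ ((a -> Bool) -> Int)  [subst: {e:=List List a} | 0 pending]
  bind f := ((a -> Bool) -> Int)

Answer: e:=List List a f:=((a -> Bool) -> Int)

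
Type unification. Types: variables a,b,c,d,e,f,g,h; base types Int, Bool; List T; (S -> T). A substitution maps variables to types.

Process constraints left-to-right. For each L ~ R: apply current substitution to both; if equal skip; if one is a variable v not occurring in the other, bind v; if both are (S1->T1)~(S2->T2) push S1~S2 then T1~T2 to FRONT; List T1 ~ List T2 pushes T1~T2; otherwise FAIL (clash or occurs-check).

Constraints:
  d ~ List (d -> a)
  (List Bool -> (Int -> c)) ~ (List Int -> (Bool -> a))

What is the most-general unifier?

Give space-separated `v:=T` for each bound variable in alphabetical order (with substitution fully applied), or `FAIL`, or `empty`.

step 1: unify d ~ List (d -> a)  [subst: {-} | 1 pending]
  occurs-check fail: d in List (d -> a)

Answer: FAIL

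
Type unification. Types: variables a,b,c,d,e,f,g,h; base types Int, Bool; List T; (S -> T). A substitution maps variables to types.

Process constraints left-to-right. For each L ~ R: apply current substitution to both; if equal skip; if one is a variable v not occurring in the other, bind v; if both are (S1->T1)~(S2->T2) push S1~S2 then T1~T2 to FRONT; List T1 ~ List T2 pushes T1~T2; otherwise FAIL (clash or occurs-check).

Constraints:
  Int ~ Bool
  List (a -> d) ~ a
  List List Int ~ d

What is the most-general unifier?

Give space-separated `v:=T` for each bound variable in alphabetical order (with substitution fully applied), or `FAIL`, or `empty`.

step 1: unify Int ~ Bool  [subst: {-} | 2 pending]
  clash: Int vs Bool

Answer: FAIL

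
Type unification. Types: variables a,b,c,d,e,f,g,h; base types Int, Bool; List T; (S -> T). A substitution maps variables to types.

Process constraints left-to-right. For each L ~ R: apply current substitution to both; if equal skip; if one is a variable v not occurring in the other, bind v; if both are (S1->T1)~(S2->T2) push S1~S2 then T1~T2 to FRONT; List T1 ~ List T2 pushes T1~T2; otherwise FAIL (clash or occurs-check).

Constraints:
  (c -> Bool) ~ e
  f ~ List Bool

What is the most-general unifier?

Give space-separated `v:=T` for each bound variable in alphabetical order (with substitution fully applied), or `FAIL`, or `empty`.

Answer: e:=(c -> Bool) f:=List Bool

Derivation:
step 1: unify (c -> Bool) ~ e  [subst: {-} | 1 pending]
  bind e := (c -> Bool)
step 2: unify f ~ List Bool  [subst: {e:=(c -> Bool)} | 0 pending]
  bind f := List Bool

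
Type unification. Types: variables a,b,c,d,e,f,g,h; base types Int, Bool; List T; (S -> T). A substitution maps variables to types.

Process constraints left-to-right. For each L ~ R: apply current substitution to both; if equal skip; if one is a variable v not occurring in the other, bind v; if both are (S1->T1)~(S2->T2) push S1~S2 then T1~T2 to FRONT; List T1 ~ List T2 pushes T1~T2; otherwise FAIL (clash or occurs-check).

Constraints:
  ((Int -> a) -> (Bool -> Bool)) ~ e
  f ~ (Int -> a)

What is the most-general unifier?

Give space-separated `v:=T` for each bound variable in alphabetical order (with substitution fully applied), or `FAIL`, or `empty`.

Answer: e:=((Int -> a) -> (Bool -> Bool)) f:=(Int -> a)

Derivation:
step 1: unify ((Int -> a) -> (Bool -> Bool)) ~ e  [subst: {-} | 1 pending]
  bind e := ((Int -> a) -> (Bool -> Bool))
step 2: unify f ~ (Int -> a)  [subst: {e:=((Int -> a) -> (Bool -> Bool))} | 0 pending]
  bind f := (Int -> a)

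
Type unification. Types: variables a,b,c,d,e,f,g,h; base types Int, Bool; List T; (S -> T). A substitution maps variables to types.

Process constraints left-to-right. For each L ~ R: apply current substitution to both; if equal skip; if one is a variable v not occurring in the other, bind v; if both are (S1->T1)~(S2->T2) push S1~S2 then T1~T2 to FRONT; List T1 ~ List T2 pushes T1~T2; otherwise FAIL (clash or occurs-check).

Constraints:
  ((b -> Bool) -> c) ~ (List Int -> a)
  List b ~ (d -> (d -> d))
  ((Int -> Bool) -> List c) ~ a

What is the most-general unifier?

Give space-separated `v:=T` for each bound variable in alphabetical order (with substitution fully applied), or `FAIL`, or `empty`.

Answer: FAIL

Derivation:
step 1: unify ((b -> Bool) -> c) ~ (List Int -> a)  [subst: {-} | 2 pending]
  -> decompose arrow: push (b -> Bool)~List Int, c~a
step 2: unify (b -> Bool) ~ List Int  [subst: {-} | 3 pending]
  clash: (b -> Bool) vs List Int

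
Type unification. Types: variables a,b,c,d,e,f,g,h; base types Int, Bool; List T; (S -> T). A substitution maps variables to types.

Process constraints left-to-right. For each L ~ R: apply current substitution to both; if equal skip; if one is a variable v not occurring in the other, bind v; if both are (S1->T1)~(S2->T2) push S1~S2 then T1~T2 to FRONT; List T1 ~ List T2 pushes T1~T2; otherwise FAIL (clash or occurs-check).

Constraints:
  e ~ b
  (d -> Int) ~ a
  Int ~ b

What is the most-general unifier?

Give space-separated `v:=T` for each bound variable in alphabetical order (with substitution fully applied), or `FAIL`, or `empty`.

step 1: unify e ~ b  [subst: {-} | 2 pending]
  bind e := b
step 2: unify (d -> Int) ~ a  [subst: {e:=b} | 1 pending]
  bind a := (d -> Int)
step 3: unify Int ~ b  [subst: {e:=b, a:=(d -> Int)} | 0 pending]
  bind b := Int

Answer: a:=(d -> Int) b:=Int e:=Int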